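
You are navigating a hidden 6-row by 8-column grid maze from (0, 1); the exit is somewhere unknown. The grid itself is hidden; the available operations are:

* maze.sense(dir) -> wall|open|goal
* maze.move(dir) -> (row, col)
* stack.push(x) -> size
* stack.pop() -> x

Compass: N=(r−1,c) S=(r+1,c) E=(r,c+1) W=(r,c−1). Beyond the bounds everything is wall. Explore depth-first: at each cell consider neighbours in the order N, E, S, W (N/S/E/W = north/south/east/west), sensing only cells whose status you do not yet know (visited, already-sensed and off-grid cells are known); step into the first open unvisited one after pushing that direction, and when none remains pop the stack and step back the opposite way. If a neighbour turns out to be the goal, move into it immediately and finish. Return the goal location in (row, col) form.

I invoke sense on dir='east', giving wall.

Calling sense on dir='south', and get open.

Calling push on x='south', and see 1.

I try move on dir='south', — result: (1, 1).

Calling sense on dir='east', giving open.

Invoking push on x='east', giving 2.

Then move on dir='east', and get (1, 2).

Now I run sense on dir='east', — result: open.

Then push on x='east', which returns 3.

Calling move on dir='east', — result: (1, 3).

Invoking sense on dir='north', : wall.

I use sense on dir='east', : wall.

I run sense on dir='south', giving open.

I use push on x='south', and observe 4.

I try move on dir='south', yielding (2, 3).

Using sense on dir='east', which returns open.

Calling push on x='east', giving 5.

I call move on dir='east', and observe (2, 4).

I call sense on dir='east', : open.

Next I call push on x='east', giving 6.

I run move on dir='east', which returns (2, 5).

Using sense on dir='north', which returns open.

I use push on x='north', → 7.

I invoke move on dir='north', : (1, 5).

I invoke sense on dir='north', → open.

Next I call push on x='north', which returns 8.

Invoking move on dir='north', which returns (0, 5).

I try sense on dir='east', yielding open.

Next I call push on x='east', yielding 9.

Calling move on dir='east', which returns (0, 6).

I try sense on dir='east', : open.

Calling push on x='east', → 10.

Invoking move on dir='east', → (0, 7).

I invoke sense on dir='south', : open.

I invoke push on x='south', giving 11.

Now I run move on dir='south', and see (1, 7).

I use sense on dir='south', — result: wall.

I call sense on dir='west', : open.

Using push on x='west', giving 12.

I invoke move on dir='west', — result: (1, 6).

I invoke sense on dir='south', — result: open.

I call push on x='south', giving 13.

I invoke move on dir='south', yielding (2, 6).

Next I call sense on dir='south', yielding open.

Calling push on x='south', : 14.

I call move on dir='south', giving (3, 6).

Then sense on dir='east', and get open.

Calling push on x='east', — result: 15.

Next I call move on dir='east', giving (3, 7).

I try sense on dir='south', which returns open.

Then push on x='south', — result: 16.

I try move on dir='south', yielding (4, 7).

Then sense on dir='south', and get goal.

Invoking move on dir='south', and see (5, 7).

Answer: (5, 7)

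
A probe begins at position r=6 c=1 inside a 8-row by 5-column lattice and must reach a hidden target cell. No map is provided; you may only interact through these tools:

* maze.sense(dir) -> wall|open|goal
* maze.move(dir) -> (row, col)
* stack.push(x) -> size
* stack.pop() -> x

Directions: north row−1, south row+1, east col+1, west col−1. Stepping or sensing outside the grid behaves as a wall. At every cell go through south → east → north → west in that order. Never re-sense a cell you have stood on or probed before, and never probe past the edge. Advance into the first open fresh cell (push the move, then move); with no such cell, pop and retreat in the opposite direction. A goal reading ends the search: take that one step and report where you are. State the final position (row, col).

-> maze.sense(dir='south')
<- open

-> stack.push(x='south')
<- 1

-> maze.move(dir='south')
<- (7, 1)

-> maze.sense(dir='east')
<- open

-> stack.push(x='east')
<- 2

-> maze.move(dir='east')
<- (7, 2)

-> maze.sense(dir='east')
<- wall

-> maze.sense(dir='north')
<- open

-> stack.push(x='north')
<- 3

-> maze.move(dir='north')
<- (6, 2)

-> maze.sense(dir='east')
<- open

-> stack.push(x='east')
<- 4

-> maze.move(dir='east')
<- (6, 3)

-> maze.sense(dir='east')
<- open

-> stack.push(x='east')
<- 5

-> maze.move(dir='east')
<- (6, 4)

-> maze.sense(dir='south')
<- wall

-> maze.sense(dir='north')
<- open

-> stack.push(x='north')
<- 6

-> maze.move(dir='north')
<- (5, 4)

-> maze.sense(dir='north')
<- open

-> stack.push(x='north')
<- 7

-> maze.move(dir='north')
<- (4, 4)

-> maze.sense(dir='north')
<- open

-> stack.push(x='north')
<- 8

-> maze.move(dir='north')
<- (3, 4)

-> maze.sense(dir='north')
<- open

-> stack.push(x='north')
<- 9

-> maze.move(dir='north')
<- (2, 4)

-> maze.sense(dir='north')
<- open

-> stack.push(x='north')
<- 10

-> maze.move(dir='north')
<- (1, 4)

-> maze.sense(dir='north')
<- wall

-> maze.sense(dir='west')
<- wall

-> stack.pop()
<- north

-> maze.move(dir='south')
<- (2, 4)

-> maze.sense(dir='west')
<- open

-> stack.push(x='west')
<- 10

-> maze.move(dir='west')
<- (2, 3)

-> maze.sense(dir='south')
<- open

-> stack.push(x='south')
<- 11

-> maze.move(dir='south')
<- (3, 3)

-> maze.sense(dir='south')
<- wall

-> maze.sense(dir='west')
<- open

-> stack.push(x='west')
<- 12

-> maze.move(dir='west')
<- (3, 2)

-> maze.sense(dir='south')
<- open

-> stack.push(x='south')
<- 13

-> maze.move(dir='south')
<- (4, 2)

-> maze.sense(dir='south')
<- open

-> stack.push(x='south')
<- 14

-> maze.move(dir='south')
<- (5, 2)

-> maze.sense(dir='east')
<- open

-> stack.push(x='east')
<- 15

-> maze.move(dir='east')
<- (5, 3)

-> stack.pop()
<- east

-> maze.move(dir='west')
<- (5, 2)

-> maze.sense(dir='west')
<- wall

-> stack.pop()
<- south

-> maze.move(dir='north')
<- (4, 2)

-> maze.sense(dir='west')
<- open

-> stack.push(x='west')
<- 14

-> maze.move(dir='west')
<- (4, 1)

-> maze.sense(dir='north')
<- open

-> stack.push(x='north')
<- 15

-> maze.move(dir='north')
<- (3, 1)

-> maze.sense(dir='north')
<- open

-> stack.push(x='north')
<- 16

-> maze.move(dir='north')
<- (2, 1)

-> maze.sense(dir='east')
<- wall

-> maze.sense(dir='north')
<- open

-> stack.push(x='north')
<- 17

-> maze.move(dir='north')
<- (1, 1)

-> maze.sense(dir='east')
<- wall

-> maze.sense(dir='north')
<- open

-> stack.push(x='north')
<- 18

-> maze.move(dir='north')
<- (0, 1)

-> maze.sense(dir='east')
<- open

-> stack.push(x='east')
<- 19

-> maze.move(dir='east')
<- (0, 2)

-> maze.sense(dir='east')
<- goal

-> maze.move(dir='east')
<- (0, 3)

Answer: (0, 3)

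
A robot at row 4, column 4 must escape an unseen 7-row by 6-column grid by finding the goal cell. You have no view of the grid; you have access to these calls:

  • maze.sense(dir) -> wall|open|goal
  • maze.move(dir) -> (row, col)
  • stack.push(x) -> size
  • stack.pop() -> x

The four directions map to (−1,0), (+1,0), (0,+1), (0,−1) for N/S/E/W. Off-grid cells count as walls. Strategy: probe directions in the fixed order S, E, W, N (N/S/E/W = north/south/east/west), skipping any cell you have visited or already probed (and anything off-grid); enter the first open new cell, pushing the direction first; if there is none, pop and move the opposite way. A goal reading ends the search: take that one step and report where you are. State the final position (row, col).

[in] maze.sense dir='south'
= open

[in] stack.push x='south'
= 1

[in] maze.move dir='south'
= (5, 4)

[in] maze.sense dir='south'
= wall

[in] maze.sense dir='east'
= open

[in] stack.push x='east'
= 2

[in] maze.move dir='east'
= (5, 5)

[in] maze.sense dir='south'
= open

[in] stack.push x='south'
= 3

[in] maze.move dir='south'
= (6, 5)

[in] stack.pop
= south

[in] maze.move dir='north'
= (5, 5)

[in] maze.sense dir='north'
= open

[in] stack.push x='north'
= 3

[in] maze.move dir='north'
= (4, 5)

[in] maze.sense dir='north'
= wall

[in] stack.pop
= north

[in] maze.move dir='south'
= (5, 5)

[in] stack.pop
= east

[in] maze.move dir='west'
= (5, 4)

[in] maze.sense dir='west'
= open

[in] stack.push x='west'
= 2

[in] maze.move dir='west'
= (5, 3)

[in] maze.sense dir='south'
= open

[in] stack.push x='south'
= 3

[in] maze.move dir='south'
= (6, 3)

[in] maze.sense dir='west'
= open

[in] stack.push x='west'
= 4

[in] maze.move dir='west'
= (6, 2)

[in] maze.sense dir='west'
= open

[in] stack.push x='west'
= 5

[in] maze.move dir='west'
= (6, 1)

[in] maze.sense dir='west'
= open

[in] stack.push x='west'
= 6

[in] maze.move dir='west'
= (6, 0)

[in] maze.sense dir='north'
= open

[in] stack.push x='north'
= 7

[in] maze.move dir='north'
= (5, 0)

[in] maze.sense dir='east'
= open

[in] stack.push x='east'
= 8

[in] maze.move dir='east'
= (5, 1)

[in] maze.sense dir='east'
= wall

[in] maze.sense dir='north'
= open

[in] stack.push x='north'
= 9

[in] maze.move dir='north'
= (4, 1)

[in] maze.sense dir='east'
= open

[in] stack.push x='east'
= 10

[in] maze.move dir='east'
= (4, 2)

[in] maze.sense dir='east'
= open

[in] stack.push x='east'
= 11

[in] maze.move dir='east'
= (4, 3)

[in] maze.sense dir='north'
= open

[in] stack.push x='north'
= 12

[in] maze.move dir='north'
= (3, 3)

[in] maze.sense dir='east'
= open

[in] stack.push x='east'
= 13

[in] maze.move dir='east'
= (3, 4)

[in] maze.sense dir='north'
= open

[in] stack.push x='north'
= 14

[in] maze.move dir='north'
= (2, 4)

[in] maze.sense dir='east'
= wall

[in] maze.sense dir='west'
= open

[in] stack.push x='west'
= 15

[in] maze.move dir='west'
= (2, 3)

[in] maze.sense dir='west'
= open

[in] stack.push x='west'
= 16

[in] maze.move dir='west'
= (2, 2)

[in] maze.sense dir='south'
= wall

[in] maze.sense dir='west'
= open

[in] stack.push x='west'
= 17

[in] maze.move dir='west'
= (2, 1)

[in] maze.sense dir='south'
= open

[in] stack.push x='south'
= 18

[in] maze.move dir='south'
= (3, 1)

[in] maze.sense dir='west'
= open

[in] stack.push x='west'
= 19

[in] maze.move dir='west'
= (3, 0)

[in] maze.sense dir='south'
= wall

[in] maze.sense dir='north'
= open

[in] stack.push x='north'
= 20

[in] maze.move dir='north'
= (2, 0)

[in] maze.sense dir='north'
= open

[in] stack.push x='north'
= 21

[in] maze.move dir='north'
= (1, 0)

[in] maze.sense dir='east'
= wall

[in] maze.sense dir='north'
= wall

[in] stack.pop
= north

[in] maze.move dir='south'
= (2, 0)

[in] stack.pop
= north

[in] maze.move dir='south'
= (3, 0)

[in] stack.pop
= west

[in] maze.move dir='east'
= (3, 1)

[in] stack.pop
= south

[in] maze.move dir='north'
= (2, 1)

[in] stack.pop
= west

[in] maze.move dir='east'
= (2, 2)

[in] maze.sense dir='north'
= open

[in] stack.push x='north'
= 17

[in] maze.move dir='north'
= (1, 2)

[in] maze.sense dir='east'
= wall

[in] maze.sense dir='north'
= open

[in] stack.push x='north'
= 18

[in] maze.move dir='north'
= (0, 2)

[in] maze.sense dir='east'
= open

[in] stack.push x='east'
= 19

[in] maze.move dir='east'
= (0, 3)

[in] maze.sense dir='east'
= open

[in] stack.push x='east'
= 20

[in] maze.move dir='east'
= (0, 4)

[in] maze.sense dir='south'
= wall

[in] maze.sense dir='east'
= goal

[in] maze.move dir='east'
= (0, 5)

Answer: (0, 5)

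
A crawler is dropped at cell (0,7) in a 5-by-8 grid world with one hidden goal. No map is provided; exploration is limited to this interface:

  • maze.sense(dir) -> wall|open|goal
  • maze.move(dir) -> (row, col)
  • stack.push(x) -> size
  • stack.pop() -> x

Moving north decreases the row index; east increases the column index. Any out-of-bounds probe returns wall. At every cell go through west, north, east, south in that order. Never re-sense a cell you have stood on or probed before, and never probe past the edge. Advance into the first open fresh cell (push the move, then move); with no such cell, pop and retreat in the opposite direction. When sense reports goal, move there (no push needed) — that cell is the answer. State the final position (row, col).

CALL maze.sense[dir→west]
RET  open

CALL stack.push[x→west]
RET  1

CALL maze.move[dir→west]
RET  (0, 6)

CALL maze.sense[dir→west]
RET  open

CALL stack.push[x→west]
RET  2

CALL maze.move[dir→west]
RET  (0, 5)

CALL maze.sense[dir→west]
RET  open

CALL stack.push[x→west]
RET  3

CALL maze.move[dir→west]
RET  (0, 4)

CALL maze.sense[dir→west]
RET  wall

CALL maze.sense[dir→south]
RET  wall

CALL stack.pop[]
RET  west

CALL maze.move[dir→east]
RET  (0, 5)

CALL maze.sense[dir→south]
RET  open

CALL stack.push[x→south]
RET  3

CALL maze.move[dir→south]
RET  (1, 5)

CALL maze.sense[dir→east]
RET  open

CALL stack.push[x→east]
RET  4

CALL maze.move[dir→east]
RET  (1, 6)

CALL maze.sense[dir→east]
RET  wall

CALL maze.sense[dir→south]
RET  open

CALL stack.push[x→south]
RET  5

CALL maze.move[dir→south]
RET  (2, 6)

CALL maze.sense[dir→west]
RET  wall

CALL maze.sense[dir→east]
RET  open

CALL stack.push[x→east]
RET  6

CALL maze.move[dir→east]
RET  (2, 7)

CALL maze.sense[dir→south]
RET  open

CALL stack.push[x→south]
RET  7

CALL maze.move[dir→south]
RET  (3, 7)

CALL maze.sense[dir→west]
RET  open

CALL stack.push[x→west]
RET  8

CALL maze.move[dir→west]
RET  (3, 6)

CALL maze.sense[dir→west]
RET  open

CALL stack.push[x→west]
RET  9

CALL maze.move[dir→west]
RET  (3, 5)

CALL maze.sense[dir→west]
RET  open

CALL stack.push[x→west]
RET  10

CALL maze.move[dir→west]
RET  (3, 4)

CALL maze.sense[dir→west]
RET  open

CALL stack.push[x→west]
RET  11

CALL maze.move[dir→west]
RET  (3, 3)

CALL maze.sense[dir→west]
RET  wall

CALL maze.sense[dir→north]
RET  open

CALL stack.push[x→north]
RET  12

CALL maze.move[dir→north]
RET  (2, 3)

CALL maze.sense[dir→west]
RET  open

CALL stack.push[x→west]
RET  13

CALL maze.move[dir→west]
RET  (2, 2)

CALL maze.sense[dir→west]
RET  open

CALL stack.push[x→west]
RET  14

CALL maze.move[dir→west]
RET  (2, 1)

CALL maze.sense[dir→west]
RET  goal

CALL maze.move[dir→west]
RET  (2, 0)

Answer: (2, 0)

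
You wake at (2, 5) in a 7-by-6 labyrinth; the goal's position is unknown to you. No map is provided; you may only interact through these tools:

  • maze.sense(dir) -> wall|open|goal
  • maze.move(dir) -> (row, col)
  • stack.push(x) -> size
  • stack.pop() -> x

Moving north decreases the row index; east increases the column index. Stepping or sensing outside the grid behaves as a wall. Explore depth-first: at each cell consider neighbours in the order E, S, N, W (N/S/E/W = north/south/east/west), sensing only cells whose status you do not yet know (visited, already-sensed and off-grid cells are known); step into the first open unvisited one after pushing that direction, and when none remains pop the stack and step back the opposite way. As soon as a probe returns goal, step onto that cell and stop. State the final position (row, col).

-- 1. maze.sense(dir→south) -> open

-- 2. stack.push(x→south) -> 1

-- 3. maze.move(dir→south) -> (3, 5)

-- 4. maze.sense(dir→south) -> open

-- 5. stack.push(x→south) -> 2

-- 6. maze.move(dir→south) -> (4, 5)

-- 7. maze.sense(dir→south) -> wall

-- 8. maze.sense(dir→west) -> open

-- 9. stack.push(x→west) -> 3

-- 10. maze.move(dir→west) -> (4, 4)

-- 11. maze.sense(dir→south) -> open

-- 12. stack.push(x→south) -> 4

-- 13. maze.move(dir→south) -> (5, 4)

-- 14. maze.sense(dir→south) -> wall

-- 15. maze.sense(dir→west) -> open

-- 16. stack.push(x→west) -> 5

-- 17. maze.move(dir→west) -> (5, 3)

-- 18. maze.sense(dir→south) -> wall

-- 19. maze.sense(dir→north) -> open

-- 20. stack.push(x→north) -> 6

-- 21. maze.move(dir→north) -> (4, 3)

-- 22. maze.sense(dir→north) -> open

-- 23. stack.push(x→north) -> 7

-- 24. maze.move(dir→north) -> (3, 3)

-- 25. maze.sense(dir→east) -> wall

-- 26. maze.sense(dir→north) -> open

-- 27. stack.push(x→north) -> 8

-- 28. maze.move(dir→north) -> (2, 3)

-- 29. maze.sense(dir→east) -> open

-- 30. stack.push(x→east) -> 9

-- 31. maze.move(dir→east) -> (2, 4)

-- 32. maze.sense(dir→north) -> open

-- 33. stack.push(x→north) -> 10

-- 34. maze.move(dir→north) -> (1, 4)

-- 35. maze.sense(dir→east) -> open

-- 36. stack.push(x→east) -> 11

-- 37. maze.move(dir→east) -> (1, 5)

-- 38. maze.sense(dir→north) -> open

-- 39. stack.push(x→north) -> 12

-- 40. maze.move(dir→north) -> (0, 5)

-- 41. maze.sense(dir→west) -> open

-- 42. stack.push(x→west) -> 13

-- 43. maze.move(dir→west) -> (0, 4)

-- 44. maze.sense(dir→west) -> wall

-- 45. stack.pop() -> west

-- 46. maze.move(dir→east) -> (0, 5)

-- 47. stack.pop() -> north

-- 48. maze.move(dir→south) -> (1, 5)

-- 49. stack.pop() -> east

-- 50. maze.move(dir→west) -> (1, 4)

-- 51. maze.sense(dir→west) -> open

-- 52. stack.push(x→west) -> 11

-- 53. maze.move(dir→west) -> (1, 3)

-- 54. maze.sense(dir→west) -> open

-- 55. stack.push(x→west) -> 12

-- 56. maze.move(dir→west) -> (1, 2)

-- 57. maze.sense(dir→south) -> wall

-- 58. maze.sense(dir→north) -> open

-- 59. stack.push(x→north) -> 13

-- 60. maze.move(dir→north) -> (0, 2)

-- 61. maze.sense(dir→west) -> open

-- 62. stack.push(x→west) -> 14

-- 63. maze.move(dir→west) -> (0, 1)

-- 64. maze.sense(dir→south) -> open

-- 65. stack.push(x→south) -> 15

-- 66. maze.move(dir→south) -> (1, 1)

-- 67. maze.sense(dir→south) -> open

-- 68. stack.push(x→south) -> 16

-- 69. maze.move(dir→south) -> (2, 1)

-- 70. maze.sense(dir→south) -> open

-- 71. stack.push(x→south) -> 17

-- 72. maze.move(dir→south) -> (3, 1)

-- 73. maze.sense(dir→east) -> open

-- 74. stack.push(x→east) -> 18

-- 75. maze.move(dir→east) -> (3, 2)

-- 76. maze.sense(dir→south) -> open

-- 77. stack.push(x→south) -> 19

-- 78. maze.move(dir→south) -> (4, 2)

-- 79. maze.sense(dir→south) -> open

-- 80. stack.push(x→south) -> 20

-- 81. maze.move(dir→south) -> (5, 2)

-- 82. maze.sense(dir→south) -> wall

-- 83. maze.sense(dir→west) -> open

-- 84. stack.push(x→west) -> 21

-- 85. maze.move(dir→west) -> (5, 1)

-- 86. maze.sense(dir→south) -> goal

-- 87. maze.move(dir→south) -> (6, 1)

Answer: (6, 1)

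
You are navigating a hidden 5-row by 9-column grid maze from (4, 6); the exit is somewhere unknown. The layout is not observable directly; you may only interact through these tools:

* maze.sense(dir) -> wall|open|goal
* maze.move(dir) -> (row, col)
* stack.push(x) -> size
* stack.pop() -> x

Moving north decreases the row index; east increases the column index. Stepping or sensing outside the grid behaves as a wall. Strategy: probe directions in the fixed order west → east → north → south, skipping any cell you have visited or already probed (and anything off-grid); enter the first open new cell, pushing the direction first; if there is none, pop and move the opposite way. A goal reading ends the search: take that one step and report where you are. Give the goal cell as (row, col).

~$ sense west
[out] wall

~$ sense east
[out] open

~$ push east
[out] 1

~$ move east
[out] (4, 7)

~$ sense east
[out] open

~$ push east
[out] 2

~$ move east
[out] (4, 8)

~$ sense north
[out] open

~$ push north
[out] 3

~$ move north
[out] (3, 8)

~$ sense west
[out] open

~$ push west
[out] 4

~$ move west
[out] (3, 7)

~$ sense west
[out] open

~$ push west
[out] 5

~$ move west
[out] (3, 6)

~$ sense west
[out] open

~$ push west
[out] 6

~$ move west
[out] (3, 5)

~$ sense west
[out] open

~$ push west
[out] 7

~$ move west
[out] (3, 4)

~$ sense west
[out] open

~$ push west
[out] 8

~$ move west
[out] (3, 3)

~$ sense west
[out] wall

~$ sense north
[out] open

~$ push north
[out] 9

~$ move north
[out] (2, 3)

~$ sense west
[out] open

~$ push west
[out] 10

~$ move west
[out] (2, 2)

~$ sense west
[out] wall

~$ sense north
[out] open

~$ push north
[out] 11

~$ move north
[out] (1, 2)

~$ sense west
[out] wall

~$ sense east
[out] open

~$ push east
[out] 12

~$ move east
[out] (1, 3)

~$ sense east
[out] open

~$ push east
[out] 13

~$ move east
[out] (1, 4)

~$ sense east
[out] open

~$ push east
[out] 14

~$ move east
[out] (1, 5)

~$ sense east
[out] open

~$ push east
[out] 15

~$ move east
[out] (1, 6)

~$ sense east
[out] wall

~$ sense north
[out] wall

~$ sense south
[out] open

~$ push south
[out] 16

~$ move south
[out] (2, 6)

~$ sense west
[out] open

~$ push west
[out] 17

~$ move west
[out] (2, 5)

~$ sense west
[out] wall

~$ pop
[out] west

~$ move east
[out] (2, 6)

~$ sense east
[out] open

~$ push east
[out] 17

~$ move east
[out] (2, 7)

~$ sense east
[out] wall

~$ pop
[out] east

~$ move west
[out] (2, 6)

~$ pop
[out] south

~$ move north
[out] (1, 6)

~$ pop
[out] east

~$ move west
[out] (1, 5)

~$ sense north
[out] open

~$ push north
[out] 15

~$ move north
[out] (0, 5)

~$ sense west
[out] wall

~$ pop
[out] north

~$ move south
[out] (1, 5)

~$ pop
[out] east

~$ move west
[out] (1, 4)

~$ pop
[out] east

~$ move west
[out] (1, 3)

~$ sense north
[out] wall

~$ pop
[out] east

~$ move west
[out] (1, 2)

~$ sense north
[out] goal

~$ move north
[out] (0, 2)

Answer: (0, 2)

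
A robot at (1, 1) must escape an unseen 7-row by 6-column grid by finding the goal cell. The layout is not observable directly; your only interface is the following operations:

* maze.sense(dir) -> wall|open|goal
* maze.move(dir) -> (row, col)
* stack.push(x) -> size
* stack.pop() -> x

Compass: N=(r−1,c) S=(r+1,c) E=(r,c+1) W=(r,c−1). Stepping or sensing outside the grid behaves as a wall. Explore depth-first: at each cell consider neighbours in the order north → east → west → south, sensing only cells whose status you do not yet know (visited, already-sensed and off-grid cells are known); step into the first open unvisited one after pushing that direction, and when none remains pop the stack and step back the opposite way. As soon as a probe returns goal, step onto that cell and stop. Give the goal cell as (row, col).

;; sense(dir=north) : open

;; push(x=north) : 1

;; move(dir=north) : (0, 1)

;; sense(dir=east) : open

;; push(x=east) : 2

;; move(dir=east) : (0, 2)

;; sense(dir=east) : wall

;; sense(dir=south) : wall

;; pop() : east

;; move(dir=west) : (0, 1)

;; sense(dir=west) : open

;; push(x=west) : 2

;; move(dir=west) : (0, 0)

;; sense(dir=south) : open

;; push(x=south) : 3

;; move(dir=south) : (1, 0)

;; sense(dir=south) : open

;; push(x=south) : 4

;; move(dir=south) : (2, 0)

;; sense(dir=east) : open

;; push(x=east) : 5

;; move(dir=east) : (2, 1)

;; sense(dir=east) : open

;; push(x=east) : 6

;; move(dir=east) : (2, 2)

;; sense(dir=east) : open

;; push(x=east) : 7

;; move(dir=east) : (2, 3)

;; sense(dir=north) : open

;; push(x=north) : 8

;; move(dir=north) : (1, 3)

;; sense(dir=east) : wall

;; pop() : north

;; move(dir=south) : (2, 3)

;; sense(dir=east) : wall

;; sense(dir=south) : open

;; push(x=south) : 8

;; move(dir=south) : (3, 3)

;; sense(dir=east) : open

;; push(x=east) : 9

;; move(dir=east) : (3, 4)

;; sense(dir=east) : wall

;; sense(dir=south) : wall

;; pop() : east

;; move(dir=west) : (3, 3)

;; sense(dir=west) : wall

;; sense(dir=south) : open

;; push(x=south) : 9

;; move(dir=south) : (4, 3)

;; sense(dir=west) : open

;; push(x=west) : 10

;; move(dir=west) : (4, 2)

;; sense(dir=west) : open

;; push(x=west) : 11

;; move(dir=west) : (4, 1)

;; sense(dir=north) : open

;; push(x=north) : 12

;; move(dir=north) : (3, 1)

;; sense(dir=west) : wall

;; pop() : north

;; move(dir=south) : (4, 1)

;; sense(dir=west) : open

;; push(x=west) : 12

;; move(dir=west) : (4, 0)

;; sense(dir=south) : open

;; push(x=south) : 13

;; move(dir=south) : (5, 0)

;; sense(dir=east) : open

;; push(x=east) : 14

;; move(dir=east) : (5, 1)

;; sense(dir=east) : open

;; push(x=east) : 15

;; move(dir=east) : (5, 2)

;; sense(dir=east) : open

;; push(x=east) : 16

;; move(dir=east) : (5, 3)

;; sense(dir=east) : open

;; push(x=east) : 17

;; move(dir=east) : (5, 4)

;; sense(dir=east) : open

;; push(x=east) : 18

;; move(dir=east) : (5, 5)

;; sense(dir=north) : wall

;; sense(dir=south) : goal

;; move(dir=south) : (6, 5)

Answer: (6, 5)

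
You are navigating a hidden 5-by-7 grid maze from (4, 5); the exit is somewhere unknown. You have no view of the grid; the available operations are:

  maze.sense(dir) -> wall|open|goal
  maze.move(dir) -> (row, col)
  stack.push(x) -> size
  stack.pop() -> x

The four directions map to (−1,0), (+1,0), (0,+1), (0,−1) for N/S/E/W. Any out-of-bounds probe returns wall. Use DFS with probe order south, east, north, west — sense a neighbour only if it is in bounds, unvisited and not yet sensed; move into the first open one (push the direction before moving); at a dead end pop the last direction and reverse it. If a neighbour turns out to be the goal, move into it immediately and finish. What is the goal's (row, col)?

→ maze.sense(east)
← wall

→ maze.sense(north)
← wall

→ maze.sense(west)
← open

→ stack.push(west)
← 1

→ maze.move(west)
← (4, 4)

→ maze.sense(north)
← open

→ stack.push(north)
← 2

→ maze.move(north)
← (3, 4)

→ maze.sense(north)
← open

→ stack.push(north)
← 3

→ maze.move(north)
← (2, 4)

→ maze.sense(east)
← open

→ stack.push(east)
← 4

→ maze.move(east)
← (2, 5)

→ maze.sense(east)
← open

→ stack.push(east)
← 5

→ maze.move(east)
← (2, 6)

→ maze.sense(south)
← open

→ stack.push(south)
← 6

→ maze.move(south)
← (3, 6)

→ stack.pop()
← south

→ maze.move(north)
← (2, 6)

→ maze.sense(north)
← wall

→ stack.pop()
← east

→ maze.move(west)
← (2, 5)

→ maze.sense(north)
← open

→ stack.push(north)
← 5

→ maze.move(north)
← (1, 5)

→ maze.sense(north)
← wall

→ maze.sense(west)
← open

→ stack.push(west)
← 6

→ maze.move(west)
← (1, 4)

→ maze.sense(north)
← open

→ stack.push(north)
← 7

→ maze.move(north)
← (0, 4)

→ maze.sense(west)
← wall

→ stack.pop()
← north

→ maze.move(south)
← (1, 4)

→ maze.sense(west)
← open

→ stack.push(west)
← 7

→ maze.move(west)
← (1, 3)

→ maze.sense(south)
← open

→ stack.push(south)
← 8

→ maze.move(south)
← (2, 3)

→ maze.sense(south)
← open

→ stack.push(south)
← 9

→ maze.move(south)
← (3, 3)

→ maze.sense(south)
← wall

→ maze.sense(west)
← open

→ stack.push(west)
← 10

→ maze.move(west)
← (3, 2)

→ maze.sense(south)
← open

→ stack.push(south)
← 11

→ maze.move(south)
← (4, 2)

→ maze.sense(west)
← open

→ stack.push(west)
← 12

→ maze.move(west)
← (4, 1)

→ maze.sense(north)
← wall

→ maze.sense(west)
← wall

→ stack.pop()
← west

→ maze.move(east)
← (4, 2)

→ stack.pop()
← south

→ maze.move(north)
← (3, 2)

→ maze.sense(north)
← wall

→ stack.pop()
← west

→ maze.move(east)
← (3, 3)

→ stack.pop()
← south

→ maze.move(north)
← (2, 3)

→ stack.pop()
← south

→ maze.move(north)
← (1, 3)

→ maze.sense(west)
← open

→ stack.push(west)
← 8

→ maze.move(west)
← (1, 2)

→ maze.sense(north)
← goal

→ maze.move(north)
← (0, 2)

Answer: (0, 2)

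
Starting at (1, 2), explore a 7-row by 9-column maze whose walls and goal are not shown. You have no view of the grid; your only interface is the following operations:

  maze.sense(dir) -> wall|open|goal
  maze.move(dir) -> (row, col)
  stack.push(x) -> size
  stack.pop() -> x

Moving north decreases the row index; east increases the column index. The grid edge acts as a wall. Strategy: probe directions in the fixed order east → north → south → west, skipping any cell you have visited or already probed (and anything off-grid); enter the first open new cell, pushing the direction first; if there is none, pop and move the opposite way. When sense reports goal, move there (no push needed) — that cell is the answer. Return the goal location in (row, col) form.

Do: maze.sense[dir=east]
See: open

Do: stack.push[x=east]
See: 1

Do: maze.move[dir=east]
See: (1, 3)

Do: maze.sense[dir=east]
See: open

Do: stack.push[x=east]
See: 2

Do: maze.move[dir=east]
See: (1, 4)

Do: maze.sense[dir=east]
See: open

Do: stack.push[x=east]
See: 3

Do: maze.move[dir=east]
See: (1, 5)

Do: maze.sense[dir=east]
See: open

Do: stack.push[x=east]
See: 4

Do: maze.move[dir=east]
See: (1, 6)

Do: maze.sense[dir=east]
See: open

Do: stack.push[x=east]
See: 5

Do: maze.move[dir=east]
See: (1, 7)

Do: maze.sense[dir=east]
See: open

Do: stack.push[x=east]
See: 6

Do: maze.move[dir=east]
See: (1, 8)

Do: maze.sense[dir=north]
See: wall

Do: maze.sense[dir=south]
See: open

Do: stack.push[x=south]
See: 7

Do: maze.move[dir=south]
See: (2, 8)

Do: maze.sense[dir=south]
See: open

Do: stack.push[x=south]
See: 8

Do: maze.move[dir=south]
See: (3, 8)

Do: maze.sense[dir=south]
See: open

Do: stack.push[x=south]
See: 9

Do: maze.move[dir=south]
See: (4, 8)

Do: maze.sense[dir=south]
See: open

Do: stack.push[x=south]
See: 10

Do: maze.move[dir=south]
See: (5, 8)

Do: maze.sense[dir=south]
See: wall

Do: maze.sense[dir=west]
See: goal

Do: maze.move[dir=west]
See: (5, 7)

Answer: (5, 7)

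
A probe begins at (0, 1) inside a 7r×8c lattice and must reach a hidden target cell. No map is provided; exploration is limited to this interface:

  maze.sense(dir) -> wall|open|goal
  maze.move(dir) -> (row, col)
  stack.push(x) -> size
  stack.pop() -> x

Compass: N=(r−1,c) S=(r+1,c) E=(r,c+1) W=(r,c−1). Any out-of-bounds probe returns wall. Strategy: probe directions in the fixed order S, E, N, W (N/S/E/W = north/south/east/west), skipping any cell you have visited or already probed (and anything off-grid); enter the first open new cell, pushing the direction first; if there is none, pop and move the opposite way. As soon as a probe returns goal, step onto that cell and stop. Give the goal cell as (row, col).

Using sense passing dir: south, yielding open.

I run push passing x: south, which returns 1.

Invoking move passing dir: south, → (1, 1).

Then sense passing dir: south, and observe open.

I run push passing x: south, and get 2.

Next I call move passing dir: south, yielding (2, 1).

Then sense passing dir: south, which returns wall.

I run sense passing dir: east, and observe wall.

I invoke sense passing dir: west, and observe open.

I call push passing x: west, — result: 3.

Next I call move passing dir: west, → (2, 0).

I call sense passing dir: south, which returns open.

Now I run push passing x: south, yielding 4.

Invoking move passing dir: south, and get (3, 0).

I invoke sense passing dir: south, — result: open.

I use push passing x: south, and get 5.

Then move passing dir: south, yielding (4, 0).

Invoking sense passing dir: south, which returns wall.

I run sense passing dir: east, and see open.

Invoking push passing x: east, and see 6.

Now I run move passing dir: east, and observe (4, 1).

I use sense passing dir: south, : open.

I use push passing x: south, which returns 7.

Calling move passing dir: south, and observe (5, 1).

Invoking sense passing dir: south, which returns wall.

Using sense passing dir: east, and observe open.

I call push passing x: east, and observe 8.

Calling move passing dir: east, : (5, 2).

I use sense passing dir: south, : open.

I call push passing x: south, — result: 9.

Using move passing dir: south, and observe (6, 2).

Using sense passing dir: east, which returns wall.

I run pop, giving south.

Next I call move passing dir: north, and see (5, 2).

Then sense passing dir: east, and see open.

I call push passing x: east, yielding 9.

Now I run move passing dir: east, which returns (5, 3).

I try sense passing dir: east, : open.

Then push passing x: east, which returns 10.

I run move passing dir: east, and get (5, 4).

Next I call sense passing dir: south, : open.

Using push passing x: south, and get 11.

I invoke move passing dir: south, giving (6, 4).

I run sense passing dir: east, yielding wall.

Invoking pop, and get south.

I use move passing dir: north, giving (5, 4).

Calling sense passing dir: east, → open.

I call push passing x: east, giving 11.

I try move passing dir: east, yielding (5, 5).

Invoking sense passing dir: east, and get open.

Then push passing x: east, and see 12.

Next I call move passing dir: east, → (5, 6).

Calling sense passing dir: south, yielding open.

Using push passing x: south, — result: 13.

Now I run move passing dir: south, : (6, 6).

I call sense passing dir: east, giving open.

I call push passing x: east, — result: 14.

Then move passing dir: east, → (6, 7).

Invoking sense passing dir: north, giving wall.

Using pop, and observe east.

Now I run move passing dir: west, and observe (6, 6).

I invoke pop(), and observe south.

Then move passing dir: north, and observe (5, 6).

Using sense passing dir: north, which returns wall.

Calling pop, which returns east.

Using move passing dir: west, and see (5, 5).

I try sense passing dir: north, which returns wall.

Using pop, and get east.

Next I call move passing dir: west, and get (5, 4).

Now I run sense passing dir: north, which returns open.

I run push passing x: north, which returns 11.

Using move passing dir: north, and get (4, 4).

I use sense passing dir: north, → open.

Now I run push passing x: north, : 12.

I invoke move passing dir: north, : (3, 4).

Next I call sense passing dir: east, and get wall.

Using sense passing dir: north, which returns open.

Invoking push passing x: north, and get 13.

Calling move passing dir: north, yielding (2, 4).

Calling sense passing dir: east, giving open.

I use push passing x: east, → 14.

I run move passing dir: east, : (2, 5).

Then sense passing dir: east, — result: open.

Next I call push passing x: east, and observe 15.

I try move passing dir: east, which returns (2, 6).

Calling sense passing dir: south, and observe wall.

Now I run sense passing dir: east, and observe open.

Using push passing x: east, and get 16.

I try move passing dir: east, and observe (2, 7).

I use sense passing dir: south, — result: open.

Then push passing x: south, which returns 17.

Calling move passing dir: south, : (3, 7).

I run sense passing dir: south, yielding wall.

I run pop, → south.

I try move passing dir: north, and see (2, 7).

I invoke sense passing dir: north, and get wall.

Next I call pop, → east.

Then move passing dir: west, and get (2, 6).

I use sense passing dir: north, which returns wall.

I run pop(), yielding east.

Invoking move passing dir: west, yielding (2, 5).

Calling sense passing dir: north, and get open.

Next I call push passing x: north, giving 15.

I try move passing dir: north, which returns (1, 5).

I call sense passing dir: north, and observe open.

I use push passing x: north, → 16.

Invoking move passing dir: north, — result: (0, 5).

Using sense passing dir: east, → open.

I run push passing x: east, and see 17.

I run move passing dir: east, and observe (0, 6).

Calling sense passing dir: east, — result: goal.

Then move passing dir: east, — result: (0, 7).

Answer: (0, 7)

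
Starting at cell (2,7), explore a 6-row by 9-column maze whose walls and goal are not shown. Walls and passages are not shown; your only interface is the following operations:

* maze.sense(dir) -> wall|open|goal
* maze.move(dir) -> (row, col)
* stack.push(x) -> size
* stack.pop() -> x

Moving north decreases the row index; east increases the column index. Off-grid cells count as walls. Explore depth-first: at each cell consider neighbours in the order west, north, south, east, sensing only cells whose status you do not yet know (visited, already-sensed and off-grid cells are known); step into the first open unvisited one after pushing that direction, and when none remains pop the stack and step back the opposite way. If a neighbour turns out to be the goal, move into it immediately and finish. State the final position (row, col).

I run maze.sense with dir→west, and observe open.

I run stack.push with x→west, and observe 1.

I call maze.move with dir→west, : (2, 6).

Using maze.sense with dir→west, : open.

I try stack.push with x→west, and get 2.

Now I run maze.move with dir→west, — result: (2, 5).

I run maze.sense with dir→west, — result: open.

I try stack.push with x→west, which returns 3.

I try maze.move with dir→west, → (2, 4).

I try maze.sense with dir→west, and get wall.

Next I call maze.sense with dir→north, yielding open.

I invoke stack.push with x→north, and get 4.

I invoke maze.move with dir→north, giving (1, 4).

I call maze.sense with dir→west, and observe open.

Next I call stack.push with x→west, giving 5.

Using maze.move with dir→west, : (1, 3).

I call maze.sense with dir→west, and observe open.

Using stack.push with x→west, yielding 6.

Using maze.move with dir→west, yielding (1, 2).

I invoke maze.sense with dir→west, giving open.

Now I run stack.push with x→west, → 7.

Next I call maze.move with dir→west, and observe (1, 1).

Calling maze.sense with dir→west, giving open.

I call stack.push with x→west, and get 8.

Now I run maze.move with dir→west, → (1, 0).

I try maze.sense with dir→north, and see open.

I try stack.push with x→north, and observe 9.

Then maze.move with dir→north, and observe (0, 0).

Calling maze.sense with dir→east, — result: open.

Then stack.push with x→east, → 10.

I use maze.move with dir→east, : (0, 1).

I invoke maze.sense with dir→east, → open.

I run stack.push with x→east, and observe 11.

I invoke maze.move with dir→east, and see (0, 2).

Using maze.sense with dir→east, and get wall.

I call stack.pop(), — result: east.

I invoke maze.move with dir→west, which returns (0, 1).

I run stack.pop(), and observe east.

I call maze.move with dir→west, and get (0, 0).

I try stack.pop(), and observe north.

Using maze.move with dir→south, yielding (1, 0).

Using maze.sense with dir→south, giving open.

I try stack.push with x→south, yielding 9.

I invoke maze.move with dir→south, and get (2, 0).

I invoke maze.sense with dir→south, giving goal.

Now I run maze.move with dir→south, and see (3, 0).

Answer: (3, 0)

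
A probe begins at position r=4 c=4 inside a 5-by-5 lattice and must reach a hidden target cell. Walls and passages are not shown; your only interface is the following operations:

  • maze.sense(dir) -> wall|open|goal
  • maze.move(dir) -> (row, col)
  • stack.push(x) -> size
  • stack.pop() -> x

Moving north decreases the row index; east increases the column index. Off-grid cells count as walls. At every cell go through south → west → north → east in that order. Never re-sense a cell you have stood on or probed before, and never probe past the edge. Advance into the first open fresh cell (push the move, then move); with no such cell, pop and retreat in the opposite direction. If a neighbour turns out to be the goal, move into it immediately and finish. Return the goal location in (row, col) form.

→ sense(dir: west)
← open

→ push(x: west)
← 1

→ move(dir: west)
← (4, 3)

→ sense(dir: west)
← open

→ push(x: west)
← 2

→ move(dir: west)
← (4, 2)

→ sense(dir: west)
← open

→ push(x: west)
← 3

→ move(dir: west)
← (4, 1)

→ sense(dir: west)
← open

→ push(x: west)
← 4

→ move(dir: west)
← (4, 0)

→ sense(dir: north)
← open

→ push(x: north)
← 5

→ move(dir: north)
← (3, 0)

→ sense(dir: north)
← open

→ push(x: north)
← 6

→ move(dir: north)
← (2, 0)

→ sense(dir: north)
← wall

→ sense(dir: east)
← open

→ push(x: east)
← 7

→ move(dir: east)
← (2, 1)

→ sense(dir: south)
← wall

→ sense(dir: north)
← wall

→ sense(dir: east)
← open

→ push(x: east)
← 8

→ move(dir: east)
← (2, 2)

→ sense(dir: south)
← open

→ push(x: south)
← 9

→ move(dir: south)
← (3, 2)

→ sense(dir: east)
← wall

→ pop()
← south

→ move(dir: north)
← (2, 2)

→ sense(dir: north)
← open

→ push(x: north)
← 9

→ move(dir: north)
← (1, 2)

→ sense(dir: north)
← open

→ push(x: north)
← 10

→ move(dir: north)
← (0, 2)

→ sense(dir: west)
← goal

→ move(dir: west)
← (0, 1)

Answer: (0, 1)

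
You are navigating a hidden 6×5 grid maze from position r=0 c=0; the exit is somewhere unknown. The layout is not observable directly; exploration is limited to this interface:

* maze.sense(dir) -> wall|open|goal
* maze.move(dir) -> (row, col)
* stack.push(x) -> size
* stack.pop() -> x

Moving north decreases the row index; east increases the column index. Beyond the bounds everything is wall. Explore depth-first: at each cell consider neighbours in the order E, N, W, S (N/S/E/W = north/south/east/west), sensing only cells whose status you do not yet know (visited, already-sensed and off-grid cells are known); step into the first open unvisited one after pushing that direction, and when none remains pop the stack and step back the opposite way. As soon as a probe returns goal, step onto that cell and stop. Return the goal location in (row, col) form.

-> maze.sense(dir='east')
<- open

-> stack.push(x='east')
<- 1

-> maze.move(dir='east')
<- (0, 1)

-> maze.sense(dir='east')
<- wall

-> maze.sense(dir='south')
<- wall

-> stack.pop()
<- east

-> maze.move(dir='west')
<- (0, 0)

-> maze.sense(dir='south')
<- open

-> stack.push(x='south')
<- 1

-> maze.move(dir='south')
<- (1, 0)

-> maze.sense(dir='south')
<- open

-> stack.push(x='south')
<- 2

-> maze.move(dir='south')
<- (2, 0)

-> maze.sense(dir='east')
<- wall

-> maze.sense(dir='south')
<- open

-> stack.push(x='south')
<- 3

-> maze.move(dir='south')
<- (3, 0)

-> maze.sense(dir='east')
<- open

-> stack.push(x='east')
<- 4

-> maze.move(dir='east')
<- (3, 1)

-> maze.sense(dir='east')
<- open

-> stack.push(x='east')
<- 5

-> maze.move(dir='east')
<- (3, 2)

-> maze.sense(dir='east')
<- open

-> stack.push(x='east')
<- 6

-> maze.move(dir='east')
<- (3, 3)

-> maze.sense(dir='east')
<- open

-> stack.push(x='east')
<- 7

-> maze.move(dir='east')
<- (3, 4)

-> maze.sense(dir='north')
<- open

-> stack.push(x='north')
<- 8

-> maze.move(dir='north')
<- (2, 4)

-> maze.sense(dir='north')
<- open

-> stack.push(x='north')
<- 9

-> maze.move(dir='north')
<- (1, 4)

-> maze.sense(dir='north')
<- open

-> stack.push(x='north')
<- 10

-> maze.move(dir='north')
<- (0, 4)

-> maze.sense(dir='west')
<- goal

-> maze.move(dir='west')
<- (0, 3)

Answer: (0, 3)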